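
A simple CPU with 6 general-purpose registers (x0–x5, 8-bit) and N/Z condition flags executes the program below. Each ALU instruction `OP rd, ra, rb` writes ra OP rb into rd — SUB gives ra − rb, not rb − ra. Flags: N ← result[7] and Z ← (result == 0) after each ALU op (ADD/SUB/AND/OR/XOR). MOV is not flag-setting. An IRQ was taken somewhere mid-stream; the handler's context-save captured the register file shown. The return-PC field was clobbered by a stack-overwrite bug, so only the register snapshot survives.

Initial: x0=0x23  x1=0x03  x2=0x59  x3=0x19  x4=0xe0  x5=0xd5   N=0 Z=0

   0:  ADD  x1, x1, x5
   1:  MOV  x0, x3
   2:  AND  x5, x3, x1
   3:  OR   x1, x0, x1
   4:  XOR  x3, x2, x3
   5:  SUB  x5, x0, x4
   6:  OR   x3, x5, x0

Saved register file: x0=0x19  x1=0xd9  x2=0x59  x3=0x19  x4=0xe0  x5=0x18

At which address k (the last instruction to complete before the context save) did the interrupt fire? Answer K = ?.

after  0: x0=0x23 x1=0xd8 x2=0x59 x3=0x19 x4=0xe0 x5=0xd5  N=1 Z=0
after  1: x0=0x19 x1=0xd8 x2=0x59 x3=0x19 x4=0xe0 x5=0xd5  N=1 Z=0
after  2: x0=0x19 x1=0xd8 x2=0x59 x3=0x19 x4=0xe0 x5=0x18  N=0 Z=0
after  3: x0=0x19 x1=0xd9 x2=0x59 x3=0x19 x4=0xe0 x5=0x18  N=1 Z=0
-- IRQ taken; context saved, return-PC = 4 --

K = 3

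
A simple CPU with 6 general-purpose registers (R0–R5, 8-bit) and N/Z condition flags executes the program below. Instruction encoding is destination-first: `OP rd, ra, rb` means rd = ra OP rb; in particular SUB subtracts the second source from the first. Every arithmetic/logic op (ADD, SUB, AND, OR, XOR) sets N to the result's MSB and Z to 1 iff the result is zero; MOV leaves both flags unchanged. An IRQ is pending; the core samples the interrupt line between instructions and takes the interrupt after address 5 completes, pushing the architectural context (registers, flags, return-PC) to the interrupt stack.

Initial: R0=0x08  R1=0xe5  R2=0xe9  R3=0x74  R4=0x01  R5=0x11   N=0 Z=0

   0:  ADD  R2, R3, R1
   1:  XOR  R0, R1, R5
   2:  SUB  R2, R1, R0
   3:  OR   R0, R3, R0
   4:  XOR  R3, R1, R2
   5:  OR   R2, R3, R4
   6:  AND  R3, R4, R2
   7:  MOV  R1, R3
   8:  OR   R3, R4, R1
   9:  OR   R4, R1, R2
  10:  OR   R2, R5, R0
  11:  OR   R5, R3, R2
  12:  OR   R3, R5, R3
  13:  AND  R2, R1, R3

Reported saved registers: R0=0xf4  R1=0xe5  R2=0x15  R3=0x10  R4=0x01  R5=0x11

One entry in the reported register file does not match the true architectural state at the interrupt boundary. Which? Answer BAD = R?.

after  0: R0=0x08 R1=0xe5 R2=0x59 R3=0x74 R4=0x01 R5=0x11  N=0 Z=0
after  1: R0=0xf4 R1=0xe5 R2=0x59 R3=0x74 R4=0x01 R5=0x11  N=1 Z=0
after  2: R0=0xf4 R1=0xe5 R2=0xf1 R3=0x74 R4=0x01 R5=0x11  N=1 Z=0
after  3: R0=0xf4 R1=0xe5 R2=0xf1 R3=0x74 R4=0x01 R5=0x11  N=1 Z=0
after  4: R0=0xf4 R1=0xe5 R2=0xf1 R3=0x14 R4=0x01 R5=0x11  N=0 Z=0
after  5: R0=0xf4 R1=0xe5 R2=0x15 R3=0x14 R4=0x01 R5=0x11  N=0 Z=0
-- IRQ taken; context saved, return-PC = 6 --
mismatch: R3: reported 0x10 vs actual 0x14

BAD = R3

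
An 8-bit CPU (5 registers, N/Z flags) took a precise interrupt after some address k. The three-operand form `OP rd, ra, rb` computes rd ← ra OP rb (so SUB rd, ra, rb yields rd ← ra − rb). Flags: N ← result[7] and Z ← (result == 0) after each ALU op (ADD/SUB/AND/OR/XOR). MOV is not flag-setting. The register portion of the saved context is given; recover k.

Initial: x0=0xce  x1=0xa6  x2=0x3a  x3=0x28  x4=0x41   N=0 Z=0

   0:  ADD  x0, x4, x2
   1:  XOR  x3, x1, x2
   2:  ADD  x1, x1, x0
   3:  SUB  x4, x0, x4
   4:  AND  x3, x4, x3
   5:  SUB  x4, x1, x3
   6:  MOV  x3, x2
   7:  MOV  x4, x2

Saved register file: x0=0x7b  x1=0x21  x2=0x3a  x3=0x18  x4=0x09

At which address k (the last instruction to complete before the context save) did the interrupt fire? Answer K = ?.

after  0: x0=0x7b x1=0xa6 x2=0x3a x3=0x28 x4=0x41  N=0 Z=0
after  1: x0=0x7b x1=0xa6 x2=0x3a x3=0x9c x4=0x41  N=1 Z=0
after  2: x0=0x7b x1=0x21 x2=0x3a x3=0x9c x4=0x41  N=0 Z=0
after  3: x0=0x7b x1=0x21 x2=0x3a x3=0x9c x4=0x3a  N=0 Z=0
after  4: x0=0x7b x1=0x21 x2=0x3a x3=0x18 x4=0x3a  N=0 Z=0
after  5: x0=0x7b x1=0x21 x2=0x3a x3=0x18 x4=0x09  N=0 Z=0
-- IRQ taken; context saved, return-PC = 6 --

K = 5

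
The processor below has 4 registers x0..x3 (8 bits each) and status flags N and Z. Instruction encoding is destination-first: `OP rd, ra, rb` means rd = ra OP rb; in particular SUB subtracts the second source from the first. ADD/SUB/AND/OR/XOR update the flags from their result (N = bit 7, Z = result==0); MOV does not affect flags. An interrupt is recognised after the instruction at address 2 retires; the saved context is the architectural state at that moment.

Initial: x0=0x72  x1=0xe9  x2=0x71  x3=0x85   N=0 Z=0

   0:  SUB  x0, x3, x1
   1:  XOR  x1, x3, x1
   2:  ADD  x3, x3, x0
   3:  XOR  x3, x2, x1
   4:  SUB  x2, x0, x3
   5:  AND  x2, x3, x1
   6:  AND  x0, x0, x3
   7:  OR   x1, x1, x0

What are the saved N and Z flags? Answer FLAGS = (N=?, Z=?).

FLAGS = (N=0, Z=0)

after  0: x0=0x9c x1=0xe9 x2=0x71 x3=0x85  N=1 Z=0
after  1: x0=0x9c x1=0x6c x2=0x71 x3=0x85  N=0 Z=0
after  2: x0=0x9c x1=0x6c x2=0x71 x3=0x21  N=0 Z=0
-- IRQ taken; context saved, return-PC = 3 --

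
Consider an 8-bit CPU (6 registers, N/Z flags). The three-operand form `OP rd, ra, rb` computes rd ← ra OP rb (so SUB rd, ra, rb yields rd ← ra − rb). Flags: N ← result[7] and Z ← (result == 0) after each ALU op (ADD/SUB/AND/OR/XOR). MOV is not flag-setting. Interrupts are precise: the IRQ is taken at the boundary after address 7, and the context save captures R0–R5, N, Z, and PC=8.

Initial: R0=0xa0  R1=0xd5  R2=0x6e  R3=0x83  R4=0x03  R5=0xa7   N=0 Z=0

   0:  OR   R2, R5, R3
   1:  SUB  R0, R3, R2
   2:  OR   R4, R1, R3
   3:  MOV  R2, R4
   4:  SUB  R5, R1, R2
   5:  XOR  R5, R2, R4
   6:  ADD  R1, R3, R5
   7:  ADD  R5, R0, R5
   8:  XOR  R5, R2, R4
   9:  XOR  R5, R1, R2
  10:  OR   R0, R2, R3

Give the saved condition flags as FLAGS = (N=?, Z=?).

FLAGS = (N=1, Z=0)

after  0: R0=0xa0 R1=0xd5 R2=0xa7 R3=0x83 R4=0x03 R5=0xa7  N=1 Z=0
after  1: R0=0xdc R1=0xd5 R2=0xa7 R3=0x83 R4=0x03 R5=0xa7  N=1 Z=0
after  2: R0=0xdc R1=0xd5 R2=0xa7 R3=0x83 R4=0xd7 R5=0xa7  N=1 Z=0
after  3: R0=0xdc R1=0xd5 R2=0xd7 R3=0x83 R4=0xd7 R5=0xa7  N=1 Z=0
after  4: R0=0xdc R1=0xd5 R2=0xd7 R3=0x83 R4=0xd7 R5=0xfe  N=1 Z=0
after  5: R0=0xdc R1=0xd5 R2=0xd7 R3=0x83 R4=0xd7 R5=0x00  N=0 Z=1
after  6: R0=0xdc R1=0x83 R2=0xd7 R3=0x83 R4=0xd7 R5=0x00  N=1 Z=0
after  7: R0=0xdc R1=0x83 R2=0xd7 R3=0x83 R4=0xd7 R5=0xdc  N=1 Z=0
-- IRQ taken; context saved, return-PC = 8 --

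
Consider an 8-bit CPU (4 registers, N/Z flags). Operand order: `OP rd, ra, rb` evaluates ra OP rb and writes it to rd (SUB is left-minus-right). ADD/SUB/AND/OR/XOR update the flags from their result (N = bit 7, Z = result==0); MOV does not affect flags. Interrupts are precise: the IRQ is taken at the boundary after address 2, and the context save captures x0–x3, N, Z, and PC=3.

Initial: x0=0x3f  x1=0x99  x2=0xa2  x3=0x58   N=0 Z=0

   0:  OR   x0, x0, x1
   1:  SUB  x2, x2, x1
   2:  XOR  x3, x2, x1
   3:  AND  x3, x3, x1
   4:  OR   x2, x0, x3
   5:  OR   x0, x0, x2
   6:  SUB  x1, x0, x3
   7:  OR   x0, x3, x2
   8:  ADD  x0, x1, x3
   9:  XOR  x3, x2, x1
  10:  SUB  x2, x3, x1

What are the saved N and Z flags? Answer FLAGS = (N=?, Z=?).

after  0: x0=0xbf x1=0x99 x2=0xa2 x3=0x58  N=1 Z=0
after  1: x0=0xbf x1=0x99 x2=0x09 x3=0x58  N=0 Z=0
after  2: x0=0xbf x1=0x99 x2=0x09 x3=0x90  N=1 Z=0
-- IRQ taken; context saved, return-PC = 3 --

FLAGS = (N=1, Z=0)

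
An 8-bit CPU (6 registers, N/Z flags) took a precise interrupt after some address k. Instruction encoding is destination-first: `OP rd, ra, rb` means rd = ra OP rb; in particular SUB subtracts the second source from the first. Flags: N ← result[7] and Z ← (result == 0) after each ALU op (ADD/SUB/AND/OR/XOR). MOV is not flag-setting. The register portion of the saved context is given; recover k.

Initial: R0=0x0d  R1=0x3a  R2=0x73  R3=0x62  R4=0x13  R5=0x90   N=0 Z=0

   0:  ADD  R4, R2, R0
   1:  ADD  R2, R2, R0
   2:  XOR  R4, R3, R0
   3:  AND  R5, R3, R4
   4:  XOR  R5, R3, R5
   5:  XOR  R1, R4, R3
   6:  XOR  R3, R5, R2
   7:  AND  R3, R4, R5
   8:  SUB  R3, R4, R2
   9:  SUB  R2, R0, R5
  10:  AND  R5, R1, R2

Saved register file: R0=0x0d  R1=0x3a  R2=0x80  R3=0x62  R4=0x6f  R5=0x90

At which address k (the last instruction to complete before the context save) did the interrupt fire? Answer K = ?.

after  0: R0=0x0d R1=0x3a R2=0x73 R3=0x62 R4=0x80 R5=0x90  N=1 Z=0
after  1: R0=0x0d R1=0x3a R2=0x80 R3=0x62 R4=0x80 R5=0x90  N=1 Z=0
after  2: R0=0x0d R1=0x3a R2=0x80 R3=0x62 R4=0x6f R5=0x90  N=0 Z=0
-- IRQ taken; context saved, return-PC = 3 --

K = 2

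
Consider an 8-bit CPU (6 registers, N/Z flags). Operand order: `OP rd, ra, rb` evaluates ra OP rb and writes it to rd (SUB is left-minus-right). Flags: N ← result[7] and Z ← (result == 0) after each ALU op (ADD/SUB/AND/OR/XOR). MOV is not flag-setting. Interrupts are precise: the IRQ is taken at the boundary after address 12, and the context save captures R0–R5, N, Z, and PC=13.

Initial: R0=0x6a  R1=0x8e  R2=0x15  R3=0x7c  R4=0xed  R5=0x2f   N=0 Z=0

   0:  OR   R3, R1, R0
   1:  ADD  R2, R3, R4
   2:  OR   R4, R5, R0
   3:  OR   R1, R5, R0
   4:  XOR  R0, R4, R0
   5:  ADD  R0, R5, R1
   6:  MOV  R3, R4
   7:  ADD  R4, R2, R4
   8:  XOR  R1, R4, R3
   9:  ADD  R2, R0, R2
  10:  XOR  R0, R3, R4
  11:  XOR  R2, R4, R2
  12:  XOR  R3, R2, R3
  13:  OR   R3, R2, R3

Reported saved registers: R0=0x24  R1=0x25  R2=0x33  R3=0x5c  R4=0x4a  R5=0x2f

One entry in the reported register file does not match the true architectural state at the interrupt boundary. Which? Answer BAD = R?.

BAD = R0

after  0: R0=0x6a R1=0x8e R2=0x15 R3=0xee R4=0xed R5=0x2f  N=1 Z=0
after  1: R0=0x6a R1=0x8e R2=0xdb R3=0xee R4=0xed R5=0x2f  N=1 Z=0
after  2: R0=0x6a R1=0x8e R2=0xdb R3=0xee R4=0x6f R5=0x2f  N=0 Z=0
after  3: R0=0x6a R1=0x6f R2=0xdb R3=0xee R4=0x6f R5=0x2f  N=0 Z=0
after  4: R0=0x05 R1=0x6f R2=0xdb R3=0xee R4=0x6f R5=0x2f  N=0 Z=0
after  5: R0=0x9e R1=0x6f R2=0xdb R3=0xee R4=0x6f R5=0x2f  N=1 Z=0
after  6: R0=0x9e R1=0x6f R2=0xdb R3=0x6f R4=0x6f R5=0x2f  N=1 Z=0
after  7: R0=0x9e R1=0x6f R2=0xdb R3=0x6f R4=0x4a R5=0x2f  N=0 Z=0
after  8: R0=0x9e R1=0x25 R2=0xdb R3=0x6f R4=0x4a R5=0x2f  N=0 Z=0
after  9: R0=0x9e R1=0x25 R2=0x79 R3=0x6f R4=0x4a R5=0x2f  N=0 Z=0
after 10: R0=0x25 R1=0x25 R2=0x79 R3=0x6f R4=0x4a R5=0x2f  N=0 Z=0
after 11: R0=0x25 R1=0x25 R2=0x33 R3=0x6f R4=0x4a R5=0x2f  N=0 Z=0
after 12: R0=0x25 R1=0x25 R2=0x33 R3=0x5c R4=0x4a R5=0x2f  N=0 Z=0
-- IRQ taken; context saved, return-PC = 13 --
mismatch: R0: reported 0x24 vs actual 0x25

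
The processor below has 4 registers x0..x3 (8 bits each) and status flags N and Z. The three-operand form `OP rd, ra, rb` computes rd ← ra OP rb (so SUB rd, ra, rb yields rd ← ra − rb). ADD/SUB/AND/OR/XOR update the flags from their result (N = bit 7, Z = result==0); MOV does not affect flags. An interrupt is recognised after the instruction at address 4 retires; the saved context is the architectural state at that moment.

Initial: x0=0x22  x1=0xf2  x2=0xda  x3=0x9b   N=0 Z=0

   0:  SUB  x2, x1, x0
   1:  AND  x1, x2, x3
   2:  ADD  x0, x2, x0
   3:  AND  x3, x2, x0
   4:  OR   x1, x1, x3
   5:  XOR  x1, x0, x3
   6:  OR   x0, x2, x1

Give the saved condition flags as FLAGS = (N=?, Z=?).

FLAGS = (N=1, Z=0)

after  0: x0=0x22 x1=0xf2 x2=0xd0 x3=0x9b  N=1 Z=0
after  1: x0=0x22 x1=0x90 x2=0xd0 x3=0x9b  N=1 Z=0
after  2: x0=0xf2 x1=0x90 x2=0xd0 x3=0x9b  N=1 Z=0
after  3: x0=0xf2 x1=0x90 x2=0xd0 x3=0xd0  N=1 Z=0
after  4: x0=0xf2 x1=0xd0 x2=0xd0 x3=0xd0  N=1 Z=0
-- IRQ taken; context saved, return-PC = 5 --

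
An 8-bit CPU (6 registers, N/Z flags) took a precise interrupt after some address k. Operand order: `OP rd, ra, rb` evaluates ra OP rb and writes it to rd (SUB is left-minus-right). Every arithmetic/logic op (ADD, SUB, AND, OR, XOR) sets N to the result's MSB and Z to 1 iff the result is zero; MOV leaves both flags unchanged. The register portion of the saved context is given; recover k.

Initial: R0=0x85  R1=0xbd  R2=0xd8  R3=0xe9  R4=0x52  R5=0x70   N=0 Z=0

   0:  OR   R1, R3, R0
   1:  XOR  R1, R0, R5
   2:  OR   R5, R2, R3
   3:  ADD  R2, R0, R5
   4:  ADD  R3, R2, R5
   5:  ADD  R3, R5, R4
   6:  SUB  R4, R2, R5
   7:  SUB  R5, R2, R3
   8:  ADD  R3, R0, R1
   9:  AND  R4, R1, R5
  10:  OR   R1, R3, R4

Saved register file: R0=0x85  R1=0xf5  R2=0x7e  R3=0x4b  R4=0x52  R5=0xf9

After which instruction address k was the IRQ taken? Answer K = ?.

K = 5

after  0: R0=0x85 R1=0xed R2=0xd8 R3=0xe9 R4=0x52 R5=0x70  N=1 Z=0
after  1: R0=0x85 R1=0xf5 R2=0xd8 R3=0xe9 R4=0x52 R5=0x70  N=1 Z=0
after  2: R0=0x85 R1=0xf5 R2=0xd8 R3=0xe9 R4=0x52 R5=0xf9  N=1 Z=0
after  3: R0=0x85 R1=0xf5 R2=0x7e R3=0xe9 R4=0x52 R5=0xf9  N=0 Z=0
after  4: R0=0x85 R1=0xf5 R2=0x7e R3=0x77 R4=0x52 R5=0xf9  N=0 Z=0
after  5: R0=0x85 R1=0xf5 R2=0x7e R3=0x4b R4=0x52 R5=0xf9  N=0 Z=0
-- IRQ taken; context saved, return-PC = 6 --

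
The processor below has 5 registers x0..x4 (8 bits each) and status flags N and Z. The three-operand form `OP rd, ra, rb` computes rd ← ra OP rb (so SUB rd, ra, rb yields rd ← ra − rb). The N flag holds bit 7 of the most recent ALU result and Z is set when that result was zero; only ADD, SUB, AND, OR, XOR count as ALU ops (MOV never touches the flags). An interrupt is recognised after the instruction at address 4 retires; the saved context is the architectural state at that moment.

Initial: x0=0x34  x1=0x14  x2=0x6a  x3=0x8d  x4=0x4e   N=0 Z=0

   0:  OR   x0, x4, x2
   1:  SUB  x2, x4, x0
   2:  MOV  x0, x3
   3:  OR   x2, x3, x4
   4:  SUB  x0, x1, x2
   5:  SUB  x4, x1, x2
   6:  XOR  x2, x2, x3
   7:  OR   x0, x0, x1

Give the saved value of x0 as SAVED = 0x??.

SAVED = 0x45

after  0: x0=0x6e x1=0x14 x2=0x6a x3=0x8d x4=0x4e  N=0 Z=0
after  1: x0=0x6e x1=0x14 x2=0xe0 x3=0x8d x4=0x4e  N=1 Z=0
after  2: x0=0x8d x1=0x14 x2=0xe0 x3=0x8d x4=0x4e  N=1 Z=0
after  3: x0=0x8d x1=0x14 x2=0xcf x3=0x8d x4=0x4e  N=1 Z=0
after  4: x0=0x45 x1=0x14 x2=0xcf x3=0x8d x4=0x4e  N=0 Z=0
-- IRQ taken; context saved, return-PC = 5 --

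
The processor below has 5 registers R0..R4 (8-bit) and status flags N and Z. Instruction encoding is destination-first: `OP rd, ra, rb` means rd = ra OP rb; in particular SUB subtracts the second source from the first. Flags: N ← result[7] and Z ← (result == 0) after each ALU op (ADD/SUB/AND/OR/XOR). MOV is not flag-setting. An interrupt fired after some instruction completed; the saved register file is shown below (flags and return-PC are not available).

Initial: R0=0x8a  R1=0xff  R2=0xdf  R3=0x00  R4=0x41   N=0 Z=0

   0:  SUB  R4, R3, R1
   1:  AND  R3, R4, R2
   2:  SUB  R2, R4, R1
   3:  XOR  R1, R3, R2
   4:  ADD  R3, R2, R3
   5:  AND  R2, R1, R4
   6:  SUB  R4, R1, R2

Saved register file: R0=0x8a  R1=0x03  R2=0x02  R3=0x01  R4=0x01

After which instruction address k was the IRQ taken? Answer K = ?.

after  0: R0=0x8a R1=0xff R2=0xdf R3=0x00 R4=0x01  N=0 Z=0
after  1: R0=0x8a R1=0xff R2=0xdf R3=0x01 R4=0x01  N=0 Z=0
after  2: R0=0x8a R1=0xff R2=0x02 R3=0x01 R4=0x01  N=0 Z=0
after  3: R0=0x8a R1=0x03 R2=0x02 R3=0x01 R4=0x01  N=0 Z=0
-- IRQ taken; context saved, return-PC = 4 --

K = 3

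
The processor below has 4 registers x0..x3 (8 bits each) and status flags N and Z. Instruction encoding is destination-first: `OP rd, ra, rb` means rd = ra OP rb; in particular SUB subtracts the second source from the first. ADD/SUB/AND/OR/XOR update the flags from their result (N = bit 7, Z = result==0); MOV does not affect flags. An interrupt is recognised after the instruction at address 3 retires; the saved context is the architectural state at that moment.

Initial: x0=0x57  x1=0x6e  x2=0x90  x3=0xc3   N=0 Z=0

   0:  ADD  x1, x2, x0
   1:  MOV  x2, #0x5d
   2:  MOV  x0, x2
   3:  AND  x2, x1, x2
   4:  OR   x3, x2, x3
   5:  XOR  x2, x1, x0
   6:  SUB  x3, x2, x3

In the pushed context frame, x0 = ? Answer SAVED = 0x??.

after  0: x0=0x57 x1=0xe7 x2=0x90 x3=0xc3  N=1 Z=0
after  1: x0=0x57 x1=0xe7 x2=0x5d x3=0xc3  N=1 Z=0
after  2: x0=0x5d x1=0xe7 x2=0x5d x3=0xc3  N=1 Z=0
after  3: x0=0x5d x1=0xe7 x2=0x45 x3=0xc3  N=0 Z=0
-- IRQ taken; context saved, return-PC = 4 --

SAVED = 0x5d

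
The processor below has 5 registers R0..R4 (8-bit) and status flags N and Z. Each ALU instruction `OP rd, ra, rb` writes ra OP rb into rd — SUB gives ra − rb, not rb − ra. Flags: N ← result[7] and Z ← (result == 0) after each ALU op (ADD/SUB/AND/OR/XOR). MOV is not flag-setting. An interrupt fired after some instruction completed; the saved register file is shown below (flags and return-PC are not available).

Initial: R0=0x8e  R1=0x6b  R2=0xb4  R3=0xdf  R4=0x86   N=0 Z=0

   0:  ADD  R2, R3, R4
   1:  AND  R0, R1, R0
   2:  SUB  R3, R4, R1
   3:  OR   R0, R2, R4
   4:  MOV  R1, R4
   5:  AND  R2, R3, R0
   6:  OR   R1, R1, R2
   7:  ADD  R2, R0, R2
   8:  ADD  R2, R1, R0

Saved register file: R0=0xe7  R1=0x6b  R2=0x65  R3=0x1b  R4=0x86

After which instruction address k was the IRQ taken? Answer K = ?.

after  0: R0=0x8e R1=0x6b R2=0x65 R3=0xdf R4=0x86  N=0 Z=0
after  1: R0=0x0a R1=0x6b R2=0x65 R3=0xdf R4=0x86  N=0 Z=0
after  2: R0=0x0a R1=0x6b R2=0x65 R3=0x1b R4=0x86  N=0 Z=0
after  3: R0=0xe7 R1=0x6b R2=0x65 R3=0x1b R4=0x86  N=1 Z=0
-- IRQ taken; context saved, return-PC = 4 --

K = 3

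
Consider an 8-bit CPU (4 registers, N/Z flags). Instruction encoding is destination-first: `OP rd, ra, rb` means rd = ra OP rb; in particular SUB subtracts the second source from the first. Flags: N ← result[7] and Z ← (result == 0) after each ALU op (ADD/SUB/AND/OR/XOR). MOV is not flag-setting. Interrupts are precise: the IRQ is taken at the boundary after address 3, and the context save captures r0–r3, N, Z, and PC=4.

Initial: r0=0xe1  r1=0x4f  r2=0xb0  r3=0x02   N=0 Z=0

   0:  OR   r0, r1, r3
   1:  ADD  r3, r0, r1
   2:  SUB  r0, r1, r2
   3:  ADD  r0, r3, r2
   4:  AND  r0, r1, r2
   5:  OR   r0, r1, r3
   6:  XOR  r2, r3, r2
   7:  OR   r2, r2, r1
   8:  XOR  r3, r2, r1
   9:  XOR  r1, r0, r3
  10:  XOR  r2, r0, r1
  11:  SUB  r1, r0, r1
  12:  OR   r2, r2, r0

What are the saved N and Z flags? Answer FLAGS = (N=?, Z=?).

FLAGS = (N=0, Z=0)

after  0: r0=0x4f r1=0x4f r2=0xb0 r3=0x02  N=0 Z=0
after  1: r0=0x4f r1=0x4f r2=0xb0 r3=0x9e  N=1 Z=0
after  2: r0=0x9f r1=0x4f r2=0xb0 r3=0x9e  N=1 Z=0
after  3: r0=0x4e r1=0x4f r2=0xb0 r3=0x9e  N=0 Z=0
-- IRQ taken; context saved, return-PC = 4 --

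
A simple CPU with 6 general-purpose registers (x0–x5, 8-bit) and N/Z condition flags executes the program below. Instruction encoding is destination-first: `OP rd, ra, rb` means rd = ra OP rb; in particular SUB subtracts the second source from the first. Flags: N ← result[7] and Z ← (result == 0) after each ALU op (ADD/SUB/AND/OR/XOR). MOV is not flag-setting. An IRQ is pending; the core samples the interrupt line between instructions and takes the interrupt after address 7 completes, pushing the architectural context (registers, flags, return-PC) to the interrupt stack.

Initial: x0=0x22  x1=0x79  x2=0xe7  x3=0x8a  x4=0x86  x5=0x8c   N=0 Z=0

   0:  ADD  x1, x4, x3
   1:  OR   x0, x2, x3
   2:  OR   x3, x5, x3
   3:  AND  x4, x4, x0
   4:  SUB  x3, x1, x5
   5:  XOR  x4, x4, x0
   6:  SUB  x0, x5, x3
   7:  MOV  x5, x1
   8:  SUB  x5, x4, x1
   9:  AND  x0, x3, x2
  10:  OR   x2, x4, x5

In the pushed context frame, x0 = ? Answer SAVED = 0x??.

SAVED = 0x08

after  0: x0=0x22 x1=0x10 x2=0xe7 x3=0x8a x4=0x86 x5=0x8c  N=0 Z=0
after  1: x0=0xef x1=0x10 x2=0xe7 x3=0x8a x4=0x86 x5=0x8c  N=1 Z=0
after  2: x0=0xef x1=0x10 x2=0xe7 x3=0x8e x4=0x86 x5=0x8c  N=1 Z=0
after  3: x0=0xef x1=0x10 x2=0xe7 x3=0x8e x4=0x86 x5=0x8c  N=1 Z=0
after  4: x0=0xef x1=0x10 x2=0xe7 x3=0x84 x4=0x86 x5=0x8c  N=1 Z=0
after  5: x0=0xef x1=0x10 x2=0xe7 x3=0x84 x4=0x69 x5=0x8c  N=0 Z=0
after  6: x0=0x08 x1=0x10 x2=0xe7 x3=0x84 x4=0x69 x5=0x8c  N=0 Z=0
after  7: x0=0x08 x1=0x10 x2=0xe7 x3=0x84 x4=0x69 x5=0x10  N=0 Z=0
-- IRQ taken; context saved, return-PC = 8 --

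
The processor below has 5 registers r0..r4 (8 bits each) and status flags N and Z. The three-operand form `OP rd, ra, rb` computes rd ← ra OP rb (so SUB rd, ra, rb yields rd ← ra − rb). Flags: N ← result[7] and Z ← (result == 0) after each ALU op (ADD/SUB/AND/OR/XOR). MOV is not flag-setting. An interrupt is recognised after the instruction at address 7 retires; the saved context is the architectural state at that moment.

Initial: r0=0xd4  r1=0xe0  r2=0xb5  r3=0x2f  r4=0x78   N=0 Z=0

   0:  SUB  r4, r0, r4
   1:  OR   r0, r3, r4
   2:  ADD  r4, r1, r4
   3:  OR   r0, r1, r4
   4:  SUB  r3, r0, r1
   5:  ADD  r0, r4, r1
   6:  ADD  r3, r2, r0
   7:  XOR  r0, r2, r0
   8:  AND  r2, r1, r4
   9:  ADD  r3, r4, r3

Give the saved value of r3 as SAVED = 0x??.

SAVED = 0xd1

after  0: r0=0xd4 r1=0xe0 r2=0xb5 r3=0x2f r4=0x5c  N=0 Z=0
after  1: r0=0x7f r1=0xe0 r2=0xb5 r3=0x2f r4=0x5c  N=0 Z=0
after  2: r0=0x7f r1=0xe0 r2=0xb5 r3=0x2f r4=0x3c  N=0 Z=0
after  3: r0=0xfc r1=0xe0 r2=0xb5 r3=0x2f r4=0x3c  N=1 Z=0
after  4: r0=0xfc r1=0xe0 r2=0xb5 r3=0x1c r4=0x3c  N=0 Z=0
after  5: r0=0x1c r1=0xe0 r2=0xb5 r3=0x1c r4=0x3c  N=0 Z=0
after  6: r0=0x1c r1=0xe0 r2=0xb5 r3=0xd1 r4=0x3c  N=1 Z=0
after  7: r0=0xa9 r1=0xe0 r2=0xb5 r3=0xd1 r4=0x3c  N=1 Z=0
-- IRQ taken; context saved, return-PC = 8 --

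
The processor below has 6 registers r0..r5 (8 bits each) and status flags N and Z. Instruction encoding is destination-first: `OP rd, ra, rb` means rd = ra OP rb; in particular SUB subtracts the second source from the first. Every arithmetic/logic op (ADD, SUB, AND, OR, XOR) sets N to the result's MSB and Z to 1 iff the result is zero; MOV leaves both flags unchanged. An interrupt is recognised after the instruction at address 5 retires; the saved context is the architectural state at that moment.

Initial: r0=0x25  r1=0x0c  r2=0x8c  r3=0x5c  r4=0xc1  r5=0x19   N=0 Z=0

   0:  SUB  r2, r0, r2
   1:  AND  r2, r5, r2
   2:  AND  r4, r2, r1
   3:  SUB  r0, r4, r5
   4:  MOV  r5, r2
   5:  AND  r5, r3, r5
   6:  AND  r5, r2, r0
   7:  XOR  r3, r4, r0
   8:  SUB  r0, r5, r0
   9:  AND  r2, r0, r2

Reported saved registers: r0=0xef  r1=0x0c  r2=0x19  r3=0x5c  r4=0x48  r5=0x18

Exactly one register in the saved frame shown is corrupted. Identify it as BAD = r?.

after  0: r0=0x25 r1=0x0c r2=0x99 r3=0x5c r4=0xc1 r5=0x19  N=1 Z=0
after  1: r0=0x25 r1=0x0c r2=0x19 r3=0x5c r4=0xc1 r5=0x19  N=0 Z=0
after  2: r0=0x25 r1=0x0c r2=0x19 r3=0x5c r4=0x08 r5=0x19  N=0 Z=0
after  3: r0=0xef r1=0x0c r2=0x19 r3=0x5c r4=0x08 r5=0x19  N=1 Z=0
after  4: r0=0xef r1=0x0c r2=0x19 r3=0x5c r4=0x08 r5=0x19  N=1 Z=0
after  5: r0=0xef r1=0x0c r2=0x19 r3=0x5c r4=0x08 r5=0x18  N=0 Z=0
-- IRQ taken; context saved, return-PC = 6 --
mismatch: r4: reported 0x48 vs actual 0x08

BAD = r4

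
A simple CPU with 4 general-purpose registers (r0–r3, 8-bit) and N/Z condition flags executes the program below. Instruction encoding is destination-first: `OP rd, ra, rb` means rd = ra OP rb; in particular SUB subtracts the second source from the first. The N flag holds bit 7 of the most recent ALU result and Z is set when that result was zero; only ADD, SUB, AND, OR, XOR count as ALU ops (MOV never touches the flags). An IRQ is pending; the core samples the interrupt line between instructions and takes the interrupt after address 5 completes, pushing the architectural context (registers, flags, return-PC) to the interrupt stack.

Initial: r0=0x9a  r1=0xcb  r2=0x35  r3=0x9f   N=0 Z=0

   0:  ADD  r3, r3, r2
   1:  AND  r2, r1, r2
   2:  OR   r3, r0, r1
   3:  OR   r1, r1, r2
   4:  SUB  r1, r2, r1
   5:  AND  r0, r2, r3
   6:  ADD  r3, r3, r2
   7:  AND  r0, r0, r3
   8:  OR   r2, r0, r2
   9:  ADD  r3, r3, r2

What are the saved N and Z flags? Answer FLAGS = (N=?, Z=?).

after  0: r0=0x9a r1=0xcb r2=0x35 r3=0xd4  N=1 Z=0
after  1: r0=0x9a r1=0xcb r2=0x01 r3=0xd4  N=0 Z=0
after  2: r0=0x9a r1=0xcb r2=0x01 r3=0xdb  N=1 Z=0
after  3: r0=0x9a r1=0xcb r2=0x01 r3=0xdb  N=1 Z=0
after  4: r0=0x9a r1=0x36 r2=0x01 r3=0xdb  N=0 Z=0
after  5: r0=0x01 r1=0x36 r2=0x01 r3=0xdb  N=0 Z=0
-- IRQ taken; context saved, return-PC = 6 --

FLAGS = (N=0, Z=0)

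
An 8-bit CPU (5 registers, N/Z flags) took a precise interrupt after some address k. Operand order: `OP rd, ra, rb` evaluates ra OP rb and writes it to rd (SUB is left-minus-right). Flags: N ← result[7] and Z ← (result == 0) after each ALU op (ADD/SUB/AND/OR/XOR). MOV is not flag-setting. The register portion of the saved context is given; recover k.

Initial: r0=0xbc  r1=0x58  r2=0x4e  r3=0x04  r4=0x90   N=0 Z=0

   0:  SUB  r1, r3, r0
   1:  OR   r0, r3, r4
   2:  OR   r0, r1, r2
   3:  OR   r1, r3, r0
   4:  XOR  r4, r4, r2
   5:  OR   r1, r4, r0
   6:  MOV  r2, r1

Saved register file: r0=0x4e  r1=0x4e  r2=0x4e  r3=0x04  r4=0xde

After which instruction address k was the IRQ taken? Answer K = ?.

K = 4

after  0: r0=0xbc r1=0x48 r2=0x4e r3=0x04 r4=0x90  N=0 Z=0
after  1: r0=0x94 r1=0x48 r2=0x4e r3=0x04 r4=0x90  N=1 Z=0
after  2: r0=0x4e r1=0x48 r2=0x4e r3=0x04 r4=0x90  N=0 Z=0
after  3: r0=0x4e r1=0x4e r2=0x4e r3=0x04 r4=0x90  N=0 Z=0
after  4: r0=0x4e r1=0x4e r2=0x4e r3=0x04 r4=0xde  N=1 Z=0
-- IRQ taken; context saved, return-PC = 5 --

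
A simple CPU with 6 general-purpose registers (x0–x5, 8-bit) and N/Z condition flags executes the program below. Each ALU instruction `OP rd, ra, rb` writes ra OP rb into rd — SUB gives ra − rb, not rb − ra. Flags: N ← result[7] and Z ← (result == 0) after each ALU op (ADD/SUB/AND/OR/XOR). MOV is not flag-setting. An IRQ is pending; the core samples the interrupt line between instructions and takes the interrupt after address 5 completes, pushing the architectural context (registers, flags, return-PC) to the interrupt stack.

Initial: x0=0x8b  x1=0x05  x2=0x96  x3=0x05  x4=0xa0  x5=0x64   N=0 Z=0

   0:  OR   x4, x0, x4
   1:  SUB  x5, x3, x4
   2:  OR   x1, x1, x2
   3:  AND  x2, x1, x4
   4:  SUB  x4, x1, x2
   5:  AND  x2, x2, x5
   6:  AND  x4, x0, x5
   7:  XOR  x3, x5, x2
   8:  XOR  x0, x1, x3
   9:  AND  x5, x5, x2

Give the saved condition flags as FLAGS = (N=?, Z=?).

FLAGS = (N=0, Z=0)

after  0: x0=0x8b x1=0x05 x2=0x96 x3=0x05 x4=0xab x5=0x64  N=1 Z=0
after  1: x0=0x8b x1=0x05 x2=0x96 x3=0x05 x4=0xab x5=0x5a  N=0 Z=0
after  2: x0=0x8b x1=0x97 x2=0x96 x3=0x05 x4=0xab x5=0x5a  N=1 Z=0
after  3: x0=0x8b x1=0x97 x2=0x83 x3=0x05 x4=0xab x5=0x5a  N=1 Z=0
after  4: x0=0x8b x1=0x97 x2=0x83 x3=0x05 x4=0x14 x5=0x5a  N=0 Z=0
after  5: x0=0x8b x1=0x97 x2=0x02 x3=0x05 x4=0x14 x5=0x5a  N=0 Z=0
-- IRQ taken; context saved, return-PC = 6 --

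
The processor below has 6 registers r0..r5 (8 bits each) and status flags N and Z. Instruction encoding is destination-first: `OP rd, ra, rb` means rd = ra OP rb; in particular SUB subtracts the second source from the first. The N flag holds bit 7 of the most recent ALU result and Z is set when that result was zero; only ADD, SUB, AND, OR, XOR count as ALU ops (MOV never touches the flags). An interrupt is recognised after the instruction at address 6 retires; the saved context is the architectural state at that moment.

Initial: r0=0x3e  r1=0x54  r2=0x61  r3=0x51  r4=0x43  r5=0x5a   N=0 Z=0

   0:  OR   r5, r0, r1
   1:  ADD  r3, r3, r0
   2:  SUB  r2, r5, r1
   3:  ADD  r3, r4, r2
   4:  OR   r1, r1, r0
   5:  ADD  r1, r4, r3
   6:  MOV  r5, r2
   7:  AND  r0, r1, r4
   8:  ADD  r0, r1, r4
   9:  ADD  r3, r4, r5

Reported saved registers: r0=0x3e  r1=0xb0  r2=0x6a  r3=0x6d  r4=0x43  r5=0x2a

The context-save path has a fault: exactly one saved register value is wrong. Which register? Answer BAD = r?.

BAD = r2

after  0: r0=0x3e r1=0x54 r2=0x61 r3=0x51 r4=0x43 r5=0x7e  N=0 Z=0
after  1: r0=0x3e r1=0x54 r2=0x61 r3=0x8f r4=0x43 r5=0x7e  N=1 Z=0
after  2: r0=0x3e r1=0x54 r2=0x2a r3=0x8f r4=0x43 r5=0x7e  N=0 Z=0
after  3: r0=0x3e r1=0x54 r2=0x2a r3=0x6d r4=0x43 r5=0x7e  N=0 Z=0
after  4: r0=0x3e r1=0x7e r2=0x2a r3=0x6d r4=0x43 r5=0x7e  N=0 Z=0
after  5: r0=0x3e r1=0xb0 r2=0x2a r3=0x6d r4=0x43 r5=0x7e  N=1 Z=0
after  6: r0=0x3e r1=0xb0 r2=0x2a r3=0x6d r4=0x43 r5=0x2a  N=1 Z=0
-- IRQ taken; context saved, return-PC = 7 --
mismatch: r2: reported 0x6a vs actual 0x2a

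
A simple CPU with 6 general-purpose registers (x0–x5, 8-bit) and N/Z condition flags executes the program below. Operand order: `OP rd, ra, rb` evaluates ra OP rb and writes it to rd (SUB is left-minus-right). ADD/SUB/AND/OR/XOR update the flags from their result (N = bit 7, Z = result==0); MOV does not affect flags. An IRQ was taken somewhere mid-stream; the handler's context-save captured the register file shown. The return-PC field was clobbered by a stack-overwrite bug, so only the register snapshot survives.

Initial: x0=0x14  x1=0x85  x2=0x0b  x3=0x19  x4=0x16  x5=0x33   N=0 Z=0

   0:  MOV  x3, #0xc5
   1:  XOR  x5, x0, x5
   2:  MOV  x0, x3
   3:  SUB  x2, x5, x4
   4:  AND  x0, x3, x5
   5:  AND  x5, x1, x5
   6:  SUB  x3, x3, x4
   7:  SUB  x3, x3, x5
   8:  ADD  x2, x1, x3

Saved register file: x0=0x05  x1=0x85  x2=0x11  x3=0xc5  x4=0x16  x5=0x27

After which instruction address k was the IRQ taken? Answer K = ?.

after  0: x0=0x14 x1=0x85 x2=0x0b x3=0xc5 x4=0x16 x5=0x33  N=0 Z=0
after  1: x0=0x14 x1=0x85 x2=0x0b x3=0xc5 x4=0x16 x5=0x27  N=0 Z=0
after  2: x0=0xc5 x1=0x85 x2=0x0b x3=0xc5 x4=0x16 x5=0x27  N=0 Z=0
after  3: x0=0xc5 x1=0x85 x2=0x11 x3=0xc5 x4=0x16 x5=0x27  N=0 Z=0
after  4: x0=0x05 x1=0x85 x2=0x11 x3=0xc5 x4=0x16 x5=0x27  N=0 Z=0
-- IRQ taken; context saved, return-PC = 5 --

K = 4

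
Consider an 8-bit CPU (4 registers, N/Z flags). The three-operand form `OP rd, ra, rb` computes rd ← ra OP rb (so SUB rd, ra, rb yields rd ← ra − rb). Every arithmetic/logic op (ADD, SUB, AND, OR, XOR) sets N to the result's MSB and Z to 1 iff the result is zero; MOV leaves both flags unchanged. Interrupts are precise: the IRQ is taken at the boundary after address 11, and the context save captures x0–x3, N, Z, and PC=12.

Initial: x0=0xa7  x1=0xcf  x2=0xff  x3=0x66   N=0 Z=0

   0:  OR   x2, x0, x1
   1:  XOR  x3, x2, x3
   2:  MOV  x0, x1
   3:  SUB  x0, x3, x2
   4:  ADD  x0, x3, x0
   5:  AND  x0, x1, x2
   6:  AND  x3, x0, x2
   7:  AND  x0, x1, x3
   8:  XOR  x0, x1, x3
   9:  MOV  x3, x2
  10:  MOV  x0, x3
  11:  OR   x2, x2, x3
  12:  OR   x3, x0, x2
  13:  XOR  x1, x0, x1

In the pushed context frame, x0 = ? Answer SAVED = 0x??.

after  0: x0=0xa7 x1=0xcf x2=0xef x3=0x66  N=1 Z=0
after  1: x0=0xa7 x1=0xcf x2=0xef x3=0x89  N=1 Z=0
after  2: x0=0xcf x1=0xcf x2=0xef x3=0x89  N=1 Z=0
after  3: x0=0x9a x1=0xcf x2=0xef x3=0x89  N=1 Z=0
after  4: x0=0x23 x1=0xcf x2=0xef x3=0x89  N=0 Z=0
after  5: x0=0xcf x1=0xcf x2=0xef x3=0x89  N=1 Z=0
after  6: x0=0xcf x1=0xcf x2=0xef x3=0xcf  N=1 Z=0
after  7: x0=0xcf x1=0xcf x2=0xef x3=0xcf  N=1 Z=0
after  8: x0=0x00 x1=0xcf x2=0xef x3=0xcf  N=0 Z=1
after  9: x0=0x00 x1=0xcf x2=0xef x3=0xef  N=0 Z=1
after 10: x0=0xef x1=0xcf x2=0xef x3=0xef  N=0 Z=1
after 11: x0=0xef x1=0xcf x2=0xef x3=0xef  N=1 Z=0
-- IRQ taken; context saved, return-PC = 12 --

SAVED = 0xef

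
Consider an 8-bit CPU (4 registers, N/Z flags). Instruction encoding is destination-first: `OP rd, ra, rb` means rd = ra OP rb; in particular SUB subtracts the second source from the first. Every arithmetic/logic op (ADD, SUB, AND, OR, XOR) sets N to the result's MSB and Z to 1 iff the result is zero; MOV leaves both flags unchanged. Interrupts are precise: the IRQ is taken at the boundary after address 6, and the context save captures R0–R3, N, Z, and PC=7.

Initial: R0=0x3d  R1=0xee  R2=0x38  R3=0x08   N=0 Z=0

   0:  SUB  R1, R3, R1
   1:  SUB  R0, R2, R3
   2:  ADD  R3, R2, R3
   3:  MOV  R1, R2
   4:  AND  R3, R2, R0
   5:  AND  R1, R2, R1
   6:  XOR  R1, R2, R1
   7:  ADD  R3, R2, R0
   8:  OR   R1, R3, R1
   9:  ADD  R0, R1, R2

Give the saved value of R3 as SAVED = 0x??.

SAVED = 0x30

after  0: R0=0x3d R1=0x1a R2=0x38 R3=0x08  N=0 Z=0
after  1: R0=0x30 R1=0x1a R2=0x38 R3=0x08  N=0 Z=0
after  2: R0=0x30 R1=0x1a R2=0x38 R3=0x40  N=0 Z=0
after  3: R0=0x30 R1=0x38 R2=0x38 R3=0x40  N=0 Z=0
after  4: R0=0x30 R1=0x38 R2=0x38 R3=0x30  N=0 Z=0
after  5: R0=0x30 R1=0x38 R2=0x38 R3=0x30  N=0 Z=0
after  6: R0=0x30 R1=0x00 R2=0x38 R3=0x30  N=0 Z=1
-- IRQ taken; context saved, return-PC = 7 --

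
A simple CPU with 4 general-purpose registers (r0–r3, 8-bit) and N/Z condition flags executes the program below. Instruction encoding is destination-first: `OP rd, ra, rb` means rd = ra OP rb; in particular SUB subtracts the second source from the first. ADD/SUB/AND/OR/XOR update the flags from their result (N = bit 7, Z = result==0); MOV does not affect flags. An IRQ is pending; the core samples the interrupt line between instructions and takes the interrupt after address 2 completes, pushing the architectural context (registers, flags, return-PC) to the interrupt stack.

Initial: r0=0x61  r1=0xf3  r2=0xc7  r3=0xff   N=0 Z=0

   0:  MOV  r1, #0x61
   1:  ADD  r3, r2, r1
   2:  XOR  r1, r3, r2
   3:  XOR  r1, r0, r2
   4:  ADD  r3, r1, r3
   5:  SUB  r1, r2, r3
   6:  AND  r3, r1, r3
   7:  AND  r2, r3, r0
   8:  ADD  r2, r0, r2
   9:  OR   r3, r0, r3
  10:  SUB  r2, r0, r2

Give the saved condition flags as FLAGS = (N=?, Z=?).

FLAGS = (N=1, Z=0)

after  0: r0=0x61 r1=0x61 r2=0xc7 r3=0xff  N=0 Z=0
after  1: r0=0x61 r1=0x61 r2=0xc7 r3=0x28  N=0 Z=0
after  2: r0=0x61 r1=0xef r2=0xc7 r3=0x28  N=1 Z=0
-- IRQ taken; context saved, return-PC = 3 --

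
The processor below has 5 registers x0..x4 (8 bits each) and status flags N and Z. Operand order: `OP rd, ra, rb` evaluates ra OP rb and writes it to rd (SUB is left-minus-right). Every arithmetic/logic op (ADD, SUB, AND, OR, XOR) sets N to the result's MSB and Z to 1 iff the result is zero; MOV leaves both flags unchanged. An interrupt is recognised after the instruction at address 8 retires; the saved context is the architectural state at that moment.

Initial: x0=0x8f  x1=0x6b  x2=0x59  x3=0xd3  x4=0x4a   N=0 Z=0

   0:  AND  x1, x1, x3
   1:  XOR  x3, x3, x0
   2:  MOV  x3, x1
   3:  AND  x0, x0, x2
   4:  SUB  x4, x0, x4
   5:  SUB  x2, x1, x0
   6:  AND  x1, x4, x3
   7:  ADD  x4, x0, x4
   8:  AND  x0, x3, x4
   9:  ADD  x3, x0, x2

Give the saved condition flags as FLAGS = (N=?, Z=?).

after  0: x0=0x8f x1=0x43 x2=0x59 x3=0xd3 x4=0x4a  N=0 Z=0
after  1: x0=0x8f x1=0x43 x2=0x59 x3=0x5c x4=0x4a  N=0 Z=0
after  2: x0=0x8f x1=0x43 x2=0x59 x3=0x43 x4=0x4a  N=0 Z=0
after  3: x0=0x09 x1=0x43 x2=0x59 x3=0x43 x4=0x4a  N=0 Z=0
after  4: x0=0x09 x1=0x43 x2=0x59 x3=0x43 x4=0xbf  N=1 Z=0
after  5: x0=0x09 x1=0x43 x2=0x3a x3=0x43 x4=0xbf  N=0 Z=0
after  6: x0=0x09 x1=0x03 x2=0x3a x3=0x43 x4=0xbf  N=0 Z=0
after  7: x0=0x09 x1=0x03 x2=0x3a x3=0x43 x4=0xc8  N=1 Z=0
after  8: x0=0x40 x1=0x03 x2=0x3a x3=0x43 x4=0xc8  N=0 Z=0
-- IRQ taken; context saved, return-PC = 9 --

FLAGS = (N=0, Z=0)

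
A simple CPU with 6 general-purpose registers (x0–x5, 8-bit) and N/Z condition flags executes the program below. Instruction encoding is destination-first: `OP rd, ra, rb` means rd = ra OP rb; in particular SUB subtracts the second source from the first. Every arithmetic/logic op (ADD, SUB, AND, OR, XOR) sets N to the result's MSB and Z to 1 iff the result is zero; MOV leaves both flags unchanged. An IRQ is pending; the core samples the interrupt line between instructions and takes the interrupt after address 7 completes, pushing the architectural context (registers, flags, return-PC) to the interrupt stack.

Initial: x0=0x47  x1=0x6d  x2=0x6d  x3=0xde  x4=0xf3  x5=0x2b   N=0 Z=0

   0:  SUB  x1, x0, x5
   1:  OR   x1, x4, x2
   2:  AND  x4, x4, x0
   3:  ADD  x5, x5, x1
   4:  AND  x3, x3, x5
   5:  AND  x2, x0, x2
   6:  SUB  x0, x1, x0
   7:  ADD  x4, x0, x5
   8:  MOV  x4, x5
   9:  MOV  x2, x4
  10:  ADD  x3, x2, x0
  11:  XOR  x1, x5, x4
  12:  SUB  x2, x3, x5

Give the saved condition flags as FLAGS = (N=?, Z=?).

FLAGS = (N=1, Z=0)

after  0: x0=0x47 x1=0x1c x2=0x6d x3=0xde x4=0xf3 x5=0x2b  N=0 Z=0
after  1: x0=0x47 x1=0xff x2=0x6d x3=0xde x4=0xf3 x5=0x2b  N=1 Z=0
after  2: x0=0x47 x1=0xff x2=0x6d x3=0xde x4=0x43 x5=0x2b  N=0 Z=0
after  3: x0=0x47 x1=0xff x2=0x6d x3=0xde x4=0x43 x5=0x2a  N=0 Z=0
after  4: x0=0x47 x1=0xff x2=0x6d x3=0x0a x4=0x43 x5=0x2a  N=0 Z=0
after  5: x0=0x47 x1=0xff x2=0x45 x3=0x0a x4=0x43 x5=0x2a  N=0 Z=0
after  6: x0=0xb8 x1=0xff x2=0x45 x3=0x0a x4=0x43 x5=0x2a  N=1 Z=0
after  7: x0=0xb8 x1=0xff x2=0x45 x3=0x0a x4=0xe2 x5=0x2a  N=1 Z=0
-- IRQ taken; context saved, return-PC = 8 --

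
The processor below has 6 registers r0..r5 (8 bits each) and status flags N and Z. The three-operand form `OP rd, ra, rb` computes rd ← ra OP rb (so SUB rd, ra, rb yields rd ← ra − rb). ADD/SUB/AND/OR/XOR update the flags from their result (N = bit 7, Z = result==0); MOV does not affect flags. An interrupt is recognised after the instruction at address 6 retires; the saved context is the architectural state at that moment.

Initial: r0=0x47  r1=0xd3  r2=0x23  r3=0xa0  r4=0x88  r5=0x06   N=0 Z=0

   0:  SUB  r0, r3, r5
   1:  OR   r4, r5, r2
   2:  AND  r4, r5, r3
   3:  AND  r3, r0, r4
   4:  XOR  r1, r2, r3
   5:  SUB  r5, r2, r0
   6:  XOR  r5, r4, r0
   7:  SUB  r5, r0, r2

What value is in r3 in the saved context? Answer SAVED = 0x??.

after  0: r0=0x9a r1=0xd3 r2=0x23 r3=0xa0 r4=0x88 r5=0x06  N=1 Z=0
after  1: r0=0x9a r1=0xd3 r2=0x23 r3=0xa0 r4=0x27 r5=0x06  N=0 Z=0
after  2: r0=0x9a r1=0xd3 r2=0x23 r3=0xa0 r4=0x00 r5=0x06  N=0 Z=1
after  3: r0=0x9a r1=0xd3 r2=0x23 r3=0x00 r4=0x00 r5=0x06  N=0 Z=1
after  4: r0=0x9a r1=0x23 r2=0x23 r3=0x00 r4=0x00 r5=0x06  N=0 Z=0
after  5: r0=0x9a r1=0x23 r2=0x23 r3=0x00 r4=0x00 r5=0x89  N=1 Z=0
after  6: r0=0x9a r1=0x23 r2=0x23 r3=0x00 r4=0x00 r5=0x9a  N=1 Z=0
-- IRQ taken; context saved, return-PC = 7 --

SAVED = 0x00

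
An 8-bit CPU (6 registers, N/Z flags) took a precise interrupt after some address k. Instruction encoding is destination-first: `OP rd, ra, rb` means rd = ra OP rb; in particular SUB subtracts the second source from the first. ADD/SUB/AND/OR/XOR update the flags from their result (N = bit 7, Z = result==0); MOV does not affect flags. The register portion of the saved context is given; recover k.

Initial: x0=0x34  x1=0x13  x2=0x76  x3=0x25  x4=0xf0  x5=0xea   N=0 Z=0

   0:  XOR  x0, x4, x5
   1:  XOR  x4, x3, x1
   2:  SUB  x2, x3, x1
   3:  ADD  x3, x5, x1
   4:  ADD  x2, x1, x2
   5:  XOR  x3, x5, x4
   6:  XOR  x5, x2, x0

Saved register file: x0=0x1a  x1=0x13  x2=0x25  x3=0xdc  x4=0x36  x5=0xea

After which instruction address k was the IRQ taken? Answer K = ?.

after  0: x0=0x1a x1=0x13 x2=0x76 x3=0x25 x4=0xf0 x5=0xea  N=0 Z=0
after  1: x0=0x1a x1=0x13 x2=0x76 x3=0x25 x4=0x36 x5=0xea  N=0 Z=0
after  2: x0=0x1a x1=0x13 x2=0x12 x3=0x25 x4=0x36 x5=0xea  N=0 Z=0
after  3: x0=0x1a x1=0x13 x2=0x12 x3=0xfd x4=0x36 x5=0xea  N=1 Z=0
after  4: x0=0x1a x1=0x13 x2=0x25 x3=0xfd x4=0x36 x5=0xea  N=0 Z=0
after  5: x0=0x1a x1=0x13 x2=0x25 x3=0xdc x4=0x36 x5=0xea  N=1 Z=0
-- IRQ taken; context saved, return-PC = 6 --

K = 5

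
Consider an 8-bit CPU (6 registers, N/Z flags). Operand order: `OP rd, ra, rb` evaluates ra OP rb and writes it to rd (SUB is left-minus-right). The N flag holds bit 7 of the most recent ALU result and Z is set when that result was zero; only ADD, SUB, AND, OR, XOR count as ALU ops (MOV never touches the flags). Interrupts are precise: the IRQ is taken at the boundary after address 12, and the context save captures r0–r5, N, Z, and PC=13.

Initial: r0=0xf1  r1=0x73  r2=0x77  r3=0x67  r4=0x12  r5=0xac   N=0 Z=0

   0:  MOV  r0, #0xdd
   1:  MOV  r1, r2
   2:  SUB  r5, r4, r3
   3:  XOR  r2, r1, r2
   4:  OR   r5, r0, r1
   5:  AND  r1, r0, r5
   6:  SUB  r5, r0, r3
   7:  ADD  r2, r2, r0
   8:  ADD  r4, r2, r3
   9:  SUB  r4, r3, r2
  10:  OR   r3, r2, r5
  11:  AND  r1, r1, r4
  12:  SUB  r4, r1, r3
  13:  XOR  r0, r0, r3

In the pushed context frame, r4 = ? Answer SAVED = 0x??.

SAVED = 0x89

after  0: r0=0xdd r1=0x73 r2=0x77 r3=0x67 r4=0x12 r5=0xac  N=0 Z=0
after  1: r0=0xdd r1=0x77 r2=0x77 r3=0x67 r4=0x12 r5=0xac  N=0 Z=0
after  2: r0=0xdd r1=0x77 r2=0x77 r3=0x67 r4=0x12 r5=0xab  N=1 Z=0
after  3: r0=0xdd r1=0x77 r2=0x00 r3=0x67 r4=0x12 r5=0xab  N=0 Z=1
after  4: r0=0xdd r1=0x77 r2=0x00 r3=0x67 r4=0x12 r5=0xff  N=1 Z=0
after  5: r0=0xdd r1=0xdd r2=0x00 r3=0x67 r4=0x12 r5=0xff  N=1 Z=0
after  6: r0=0xdd r1=0xdd r2=0x00 r3=0x67 r4=0x12 r5=0x76  N=0 Z=0
after  7: r0=0xdd r1=0xdd r2=0xdd r3=0x67 r4=0x12 r5=0x76  N=1 Z=0
after  8: r0=0xdd r1=0xdd r2=0xdd r3=0x67 r4=0x44 r5=0x76  N=0 Z=0
after  9: r0=0xdd r1=0xdd r2=0xdd r3=0x67 r4=0x8a r5=0x76  N=1 Z=0
after 10: r0=0xdd r1=0xdd r2=0xdd r3=0xff r4=0x8a r5=0x76  N=1 Z=0
after 11: r0=0xdd r1=0x88 r2=0xdd r3=0xff r4=0x8a r5=0x76  N=1 Z=0
after 12: r0=0xdd r1=0x88 r2=0xdd r3=0xff r4=0x89 r5=0x76  N=1 Z=0
-- IRQ taken; context saved, return-PC = 13 --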